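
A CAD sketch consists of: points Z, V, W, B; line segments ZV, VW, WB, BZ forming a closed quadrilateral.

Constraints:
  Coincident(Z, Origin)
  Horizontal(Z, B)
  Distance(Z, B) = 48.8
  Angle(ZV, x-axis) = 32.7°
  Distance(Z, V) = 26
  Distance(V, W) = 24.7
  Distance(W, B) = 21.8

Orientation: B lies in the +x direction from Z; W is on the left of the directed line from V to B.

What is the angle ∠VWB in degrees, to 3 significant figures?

81.3°

Z is at the origin; Z and B share the same y with |ZB| = 48.8 and B in +x, so B = (48.8, 0). ZV runs at 32.7° with |ZV| = 26.0, so V = (21.9, 14.0). W is determined by |VW| = 24.7 and |WB| = 21.8 together: it lies at the intersection of circle(V, 24.7) and circle(B, 21.8). With |VB| = 30.4, the foot of the radical line on VB is 17.4 from V and the perpendicular offset is √(24.7² − 17.4²) = 17.5. Taking the left-of-VB solution: W = (45.4, 21.5).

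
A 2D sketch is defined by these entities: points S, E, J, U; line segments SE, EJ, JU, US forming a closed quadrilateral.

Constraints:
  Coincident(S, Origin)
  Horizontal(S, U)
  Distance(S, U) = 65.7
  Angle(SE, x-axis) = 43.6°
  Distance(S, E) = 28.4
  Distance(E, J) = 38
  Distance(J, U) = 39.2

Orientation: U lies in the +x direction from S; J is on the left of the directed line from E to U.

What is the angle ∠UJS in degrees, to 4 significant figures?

72.52°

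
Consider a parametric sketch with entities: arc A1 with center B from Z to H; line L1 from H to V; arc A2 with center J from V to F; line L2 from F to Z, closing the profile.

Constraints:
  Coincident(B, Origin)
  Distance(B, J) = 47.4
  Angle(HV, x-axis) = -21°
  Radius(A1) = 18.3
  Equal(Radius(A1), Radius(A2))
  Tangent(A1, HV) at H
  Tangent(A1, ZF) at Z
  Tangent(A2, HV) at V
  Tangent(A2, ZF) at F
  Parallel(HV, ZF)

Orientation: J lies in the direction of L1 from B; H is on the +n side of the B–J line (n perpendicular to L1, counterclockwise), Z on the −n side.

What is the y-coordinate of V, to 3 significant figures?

0.0979

Tangency of A1 to both parallel lines with radius 18.3 puts H and Z at B ± 18.3·n: H = (6.56, 17.1), Z = (-6.56, -17.1). Equal radii place V and F the same way about J: V = J + 18.3·n = (50.8, 0.0979), F = J − 18.3·n = (37.7, -34.1). So V.y = 0.0979.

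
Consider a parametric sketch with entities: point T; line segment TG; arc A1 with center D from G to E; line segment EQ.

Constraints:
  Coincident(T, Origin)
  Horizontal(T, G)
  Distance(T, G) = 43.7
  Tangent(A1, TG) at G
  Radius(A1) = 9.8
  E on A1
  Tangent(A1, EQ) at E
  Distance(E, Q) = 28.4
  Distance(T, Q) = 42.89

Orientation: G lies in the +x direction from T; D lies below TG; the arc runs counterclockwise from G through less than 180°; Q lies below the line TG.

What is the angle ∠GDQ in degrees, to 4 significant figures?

144.0°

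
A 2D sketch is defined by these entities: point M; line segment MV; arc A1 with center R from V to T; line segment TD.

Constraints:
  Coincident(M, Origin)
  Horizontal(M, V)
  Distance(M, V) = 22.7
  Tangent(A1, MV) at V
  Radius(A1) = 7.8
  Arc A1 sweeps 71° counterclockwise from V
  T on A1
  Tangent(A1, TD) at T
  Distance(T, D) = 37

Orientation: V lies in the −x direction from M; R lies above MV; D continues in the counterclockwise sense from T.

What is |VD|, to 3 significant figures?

44.7

M is at the origin; M and V share the same y with |MV| = 22.7 and V on the −x side, so V = (-22.7, 0.00). Since A1 is tangent to MV there, RV ⟂ MV, so R = V + (0, 7.8) = (-22.7, 7.80). On A1, V sits at bearing -90° from R; a 71° counterclockwise sweep puts T at bearing -19°, so T = R + 7.8·(cos -19°, sin -19°) = (-15.3, 5.26). Tangency of A1 to TD means the radius RT is perpendicular to TD, so TD runs along (−sin -19°, cos -19°); with |TD| = 37.0, D = (-3.28, 40.2). Then |VD| = |D − V| = 44.7.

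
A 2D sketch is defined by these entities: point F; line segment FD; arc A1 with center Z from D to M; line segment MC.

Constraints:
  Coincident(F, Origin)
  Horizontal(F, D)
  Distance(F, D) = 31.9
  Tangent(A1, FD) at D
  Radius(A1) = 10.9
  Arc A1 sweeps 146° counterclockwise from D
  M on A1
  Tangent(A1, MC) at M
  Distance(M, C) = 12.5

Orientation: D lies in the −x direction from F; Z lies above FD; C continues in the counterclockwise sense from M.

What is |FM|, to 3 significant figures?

32.6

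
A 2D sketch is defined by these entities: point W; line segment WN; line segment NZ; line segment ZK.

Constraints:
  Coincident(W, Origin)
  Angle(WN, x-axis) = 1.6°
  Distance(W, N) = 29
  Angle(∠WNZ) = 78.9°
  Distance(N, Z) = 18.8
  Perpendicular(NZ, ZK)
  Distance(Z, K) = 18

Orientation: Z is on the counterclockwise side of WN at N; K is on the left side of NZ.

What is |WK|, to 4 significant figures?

16.85

W is at the origin; WN runs at 1.6° with length 29.0, so N = 29.0·(cos 1.6°, sin 1.6°) = (28.99, 0.8097). ∠WNZ = 78.9°, so NZ runs at 1.6° + (180° − 78.9°) = 102.7° from the x-axis; with |NZ| = 18.8, Z = N + 18.8·(cos 102.7°, sin 102.7°) = (24.86, 19.15). NZ is perpendicular to ZK; with |ZK| = 18.0 on the left of NZ, K = Z + 18.0·(-0.9755, -0.2198) = (7.296, 15.19). Then |WK| = |K − W| = 16.85.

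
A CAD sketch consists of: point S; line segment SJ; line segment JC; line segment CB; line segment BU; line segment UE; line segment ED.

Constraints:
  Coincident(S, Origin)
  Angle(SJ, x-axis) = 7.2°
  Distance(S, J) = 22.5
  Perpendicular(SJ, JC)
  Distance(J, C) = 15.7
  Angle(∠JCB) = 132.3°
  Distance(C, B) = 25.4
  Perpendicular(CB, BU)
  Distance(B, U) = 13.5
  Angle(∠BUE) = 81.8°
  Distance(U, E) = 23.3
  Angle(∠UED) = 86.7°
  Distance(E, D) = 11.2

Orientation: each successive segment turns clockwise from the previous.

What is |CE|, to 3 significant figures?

10.4

S is at the origin; SJ runs at 7.2° with length 22.5, so J = (22.3, 2.82). SJ ⟂ JC, so JC runs at -82.8°; with |JC| = 15.7, C = (24.3, -12.8). ∠JCB = 132.3° gives CB at -130° from the x-axis; with |CB| = 25.4, B = (7.79, -32.1). CB is perpendicular to BU, so BU runs at 140°; with |BU| = 13.5, U = (-2.47, -23.3). ∠BUE = 81.8° gives UE at 41.3° from the x-axis; with |UE| = 23.3, E = (15.0, -7.92). Then |CE| = |E − C| = 10.4.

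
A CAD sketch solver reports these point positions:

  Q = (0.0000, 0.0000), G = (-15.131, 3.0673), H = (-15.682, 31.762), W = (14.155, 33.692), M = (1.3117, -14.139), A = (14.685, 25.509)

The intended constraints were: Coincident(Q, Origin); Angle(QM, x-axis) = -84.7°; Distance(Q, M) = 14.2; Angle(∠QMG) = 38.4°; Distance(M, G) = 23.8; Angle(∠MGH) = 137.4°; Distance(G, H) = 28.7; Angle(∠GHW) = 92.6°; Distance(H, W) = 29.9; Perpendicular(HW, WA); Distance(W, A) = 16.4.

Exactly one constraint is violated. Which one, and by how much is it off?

Distance(W, A) = 16.4 — off by 8.20.

Q = (0.00, 0.00) ✓; QM at -84.70° ✓; |QM| = 14.20 ✓; ∠QMG = 38.40° ✓; |MG| = 23.80 ✓; ∠MGH = 137.4° ✓; |GH| = 28.70 ✓; ∠GHW = 92.60° ✓; |HW| = 29.90 ✓; ∠(HW, WA) = 90.00° ✓; |WA| = 8.200 ✗.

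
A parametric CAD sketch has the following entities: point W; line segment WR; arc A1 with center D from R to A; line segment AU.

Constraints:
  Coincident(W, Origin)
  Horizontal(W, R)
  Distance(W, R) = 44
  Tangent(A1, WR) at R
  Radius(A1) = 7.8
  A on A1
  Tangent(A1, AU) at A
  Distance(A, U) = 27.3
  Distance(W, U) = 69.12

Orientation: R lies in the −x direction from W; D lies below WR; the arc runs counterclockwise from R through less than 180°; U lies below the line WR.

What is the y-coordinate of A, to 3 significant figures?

-4.49

W is at the origin; WR is horizontal with |WR| = 44.0 and R on the −x side, so R = (-44.0, 0.00). A1 meets WR tangentially, so DR is at right angles to WR, so D = R + (0, -7.8) = (-44.0, -7.80). Since DA ⟂ AU (tangency), |DU| = √(7.8² + 27.3²) = 28.4 regardless of where A sits on A1. So U lies on both circle(W, 69.12) and circle(D, 28.4); the below-WR intersection is U = (-62.6, -29.2). A is the foot of the tangent from U: A = (-51.1, -4.49).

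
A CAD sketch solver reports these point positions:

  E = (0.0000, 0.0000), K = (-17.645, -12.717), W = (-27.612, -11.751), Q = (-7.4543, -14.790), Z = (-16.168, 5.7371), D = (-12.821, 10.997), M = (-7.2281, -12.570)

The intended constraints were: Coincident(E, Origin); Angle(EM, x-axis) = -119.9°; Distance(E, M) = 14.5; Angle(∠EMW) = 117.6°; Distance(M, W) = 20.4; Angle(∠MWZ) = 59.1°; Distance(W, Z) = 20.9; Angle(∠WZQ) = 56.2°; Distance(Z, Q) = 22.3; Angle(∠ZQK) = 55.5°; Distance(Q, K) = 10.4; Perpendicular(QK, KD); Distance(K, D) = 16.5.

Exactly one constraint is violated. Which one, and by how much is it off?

Distance(K, D) = 16.5 — off by 7.70.

E = (0.00, 0.00) ✓; EM at -119.9° ✓; |EM| = 14.50 ✓; ∠EMW = 117.6° ✓; |MW| = 20.40 ✓; ∠MWZ = 59.10° ✓; |WZ| = 20.90 ✓; ∠WZQ = 56.20° ✓; |ZQ| = 22.30 ✓; ∠ZQK = 55.50° ✓; |QK| = 10.40 ✓; ∠(QK, KD) = 90.00° ✓; |KD| = 24.20 ✗.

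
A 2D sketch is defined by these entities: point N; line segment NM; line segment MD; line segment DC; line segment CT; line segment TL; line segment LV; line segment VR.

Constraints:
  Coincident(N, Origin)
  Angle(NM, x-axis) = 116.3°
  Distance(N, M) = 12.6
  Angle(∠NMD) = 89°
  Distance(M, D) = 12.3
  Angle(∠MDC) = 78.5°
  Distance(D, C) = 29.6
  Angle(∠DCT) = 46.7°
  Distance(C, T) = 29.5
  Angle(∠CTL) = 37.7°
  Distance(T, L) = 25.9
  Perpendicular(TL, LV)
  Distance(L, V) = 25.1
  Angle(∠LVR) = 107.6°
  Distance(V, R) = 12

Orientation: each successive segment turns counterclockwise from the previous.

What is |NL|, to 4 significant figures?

13.93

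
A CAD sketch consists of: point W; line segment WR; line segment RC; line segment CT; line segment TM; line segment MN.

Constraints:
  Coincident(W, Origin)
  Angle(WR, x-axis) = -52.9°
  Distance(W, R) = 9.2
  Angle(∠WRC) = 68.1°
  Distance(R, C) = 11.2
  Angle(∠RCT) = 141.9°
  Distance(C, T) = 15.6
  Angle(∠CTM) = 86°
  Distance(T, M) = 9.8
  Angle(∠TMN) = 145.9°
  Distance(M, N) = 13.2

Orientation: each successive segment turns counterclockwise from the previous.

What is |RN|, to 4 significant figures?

20.46

W is at the origin; WR runs at -52.9° with length 9.2, so R = (5.550, -7.338). ∠WRC = 68.1° gives RC at 59.00° from the x-axis; with |RC| = 11.2, C = (11.32, 2.263). ∠RCT = 141.9° gives CT at 97.10° from the x-axis; with |CT| = 15.6, T = (9.390, 17.74). ∠CTM = 86.0° gives TM at -168.9° from the x-axis; with |TM| = 9.8, M = (-0.2269, 15.86). ∠TMN = 145.9° gives MN at -134.8° from the x-axis; with |MN| = 13.2, N = (-9.528, 6.490). Then |RN| = |N − R| = 20.46.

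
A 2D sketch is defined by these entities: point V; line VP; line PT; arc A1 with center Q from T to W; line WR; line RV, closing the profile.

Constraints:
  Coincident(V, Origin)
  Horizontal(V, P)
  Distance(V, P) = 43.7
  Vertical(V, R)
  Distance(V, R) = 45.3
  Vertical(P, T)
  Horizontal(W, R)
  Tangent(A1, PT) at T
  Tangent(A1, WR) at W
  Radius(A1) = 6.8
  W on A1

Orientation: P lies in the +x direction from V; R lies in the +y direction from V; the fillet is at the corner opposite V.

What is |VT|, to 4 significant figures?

58.24

V is at the origin; V and P share the same y with |VP| = 43.7 and P on the +x side, so P = (43.70, 0.000). VR is vertical with |VR| = 45.3 and R on the +y side, so R = (0.000, 45.30). The virtual corner opposite V is at (43.70, 45.30). A1 meets PT tangentially, so QT is at right angles to PT and the tangent condition forces QW to be normal to WR, with radius 6.8, so the center Q sits 6.8 in from both sides at Q = (36.90, 38.50). That places the tangent points at T = (43.70, 38.50) on PT and W = (36.90, 45.30) on WR. Then |VT| = |T − V| = 58.24.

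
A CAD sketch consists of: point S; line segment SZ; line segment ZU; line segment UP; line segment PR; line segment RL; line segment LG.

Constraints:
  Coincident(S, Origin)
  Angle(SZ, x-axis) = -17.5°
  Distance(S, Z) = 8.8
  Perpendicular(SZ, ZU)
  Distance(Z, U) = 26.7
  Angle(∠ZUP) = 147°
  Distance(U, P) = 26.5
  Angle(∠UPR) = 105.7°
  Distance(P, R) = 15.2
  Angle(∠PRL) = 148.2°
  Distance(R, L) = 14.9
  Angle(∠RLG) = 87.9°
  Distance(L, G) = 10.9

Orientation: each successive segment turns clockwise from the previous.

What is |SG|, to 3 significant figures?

33.9

S is at the origin; SZ runs at -17.5° with length 8.8, so Z = (8.39, -2.65). The perpendicularity gives ZU at right angles to SZ, so ZU runs at -108°; with |ZU| = 26.7, U = (0.364, -28.1). ∠ZUP = 147.0° gives UP at -140° from the x-axis; with |UP| = 26.5, P = (-20.1, -45.0). ∠UPR = 105.7° gives PR at 145° from the x-axis; with |PR| = 15.2, R = (-32.6, -36.3). ∠PRL = 148.2° gives RL at 113° from the x-axis; with |RL| = 14.9, L = (-38.5, -22.6). ∠RLG = 87.9° gives LG at 21.3° from the x-axis; with |LG| = 10.9, G = (-28.3, -18.7). Then |SG| = |G − S| = 33.9.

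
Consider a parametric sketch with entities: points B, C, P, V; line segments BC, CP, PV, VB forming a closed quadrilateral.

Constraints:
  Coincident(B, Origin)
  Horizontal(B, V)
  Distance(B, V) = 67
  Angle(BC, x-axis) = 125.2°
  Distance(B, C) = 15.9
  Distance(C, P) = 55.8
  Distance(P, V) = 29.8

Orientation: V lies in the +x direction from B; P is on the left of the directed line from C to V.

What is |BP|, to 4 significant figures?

50.67

B is at the origin; BV is horizontal with |BV| = 67.0 and V in +x, so V = (67.0, 0). BC runs at 125.2° with |BC| = 15.9, so C = (-9.165, 12.99). P is determined by |CP| = 55.8 and |PV| = 29.8 together: it lies at the intersection of circle(C, 55.8) and circle(V, 29.8). With |CV| = 77.27, the foot of the radical line on CV is 53.04 from C and the perpendicular offset is √(55.8² − 53.04²) = 17.35. Taking the left-of-CV solution: P = (46.03, 21.17).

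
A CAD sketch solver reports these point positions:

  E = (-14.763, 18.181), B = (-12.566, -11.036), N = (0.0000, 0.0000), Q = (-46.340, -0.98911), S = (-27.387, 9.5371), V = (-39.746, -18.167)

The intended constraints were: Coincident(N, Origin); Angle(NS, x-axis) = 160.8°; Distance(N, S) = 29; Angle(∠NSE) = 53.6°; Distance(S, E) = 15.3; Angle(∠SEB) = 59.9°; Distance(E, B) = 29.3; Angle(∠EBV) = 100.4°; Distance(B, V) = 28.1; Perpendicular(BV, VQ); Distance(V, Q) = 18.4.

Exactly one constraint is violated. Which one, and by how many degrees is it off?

Perpendicular(BV, VQ) — off by 6.30°.

N = (0.00, 0.00) ✓; NS at 160.8° ✓; |NS| = 29.00 ✓; ∠NSE = 53.60° ✓; |SE| = 15.30 ✓; ∠SEB = 59.90° ✓; |EB| = 29.30 ✓; ∠EBV = 100.4° ✓; |BV| = 28.10 ✓; ∠(BV, VQ) = 83.70° ✗; |VQ| = 18.40 ✓.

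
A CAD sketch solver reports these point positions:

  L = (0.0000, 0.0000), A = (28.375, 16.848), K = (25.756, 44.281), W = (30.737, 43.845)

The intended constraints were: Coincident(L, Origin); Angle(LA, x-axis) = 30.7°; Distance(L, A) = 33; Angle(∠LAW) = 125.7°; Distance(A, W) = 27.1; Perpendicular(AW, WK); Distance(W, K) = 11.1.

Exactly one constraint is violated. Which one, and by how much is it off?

Distance(W, K) = 11.1 — off by 6.10.

L = (0.00, 0.00) ✓; LA at 30.70° ✓; |LA| = 33.00 ✓; ∠LAW = 125.7° ✓; |AW| = 27.10 ✓; ∠(AW, WK) = 90.00° ✓; |WK| = 5.000 ✗.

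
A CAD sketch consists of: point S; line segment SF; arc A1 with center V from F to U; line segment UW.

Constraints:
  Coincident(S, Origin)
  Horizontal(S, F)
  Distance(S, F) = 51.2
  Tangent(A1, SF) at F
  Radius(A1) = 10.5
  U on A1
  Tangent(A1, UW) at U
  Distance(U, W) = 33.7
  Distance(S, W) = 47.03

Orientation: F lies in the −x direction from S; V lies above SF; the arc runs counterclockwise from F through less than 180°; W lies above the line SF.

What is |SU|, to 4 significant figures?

42.02

Checks: |VU| = 10.50 ✓; ∠(VU, UW) = 90.00° ✓; |UW| = 33.70 ✓; |SW| = 47.03 ✓.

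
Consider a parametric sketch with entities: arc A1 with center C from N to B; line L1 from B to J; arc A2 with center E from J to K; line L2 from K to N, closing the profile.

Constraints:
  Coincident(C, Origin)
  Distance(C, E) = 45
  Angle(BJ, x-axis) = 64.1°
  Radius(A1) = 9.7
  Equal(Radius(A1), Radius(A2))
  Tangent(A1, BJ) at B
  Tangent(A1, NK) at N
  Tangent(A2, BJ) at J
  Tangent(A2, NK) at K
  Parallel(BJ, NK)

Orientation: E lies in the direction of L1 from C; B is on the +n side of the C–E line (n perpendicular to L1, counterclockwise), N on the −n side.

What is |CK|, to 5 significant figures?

46.034

Tangency of A1 to both parallel lines with radius 9.7 puts B and N at C ± 9.7·n: B = (-8.7257, 4.2370), N = (8.7257, -4.2370). Equal radii place J and K the same way about E: J = E + 9.7·n = (10.930, 44.717), K = E − 9.7·n = (28.382, 36.243). Then |CK| = |K − C| = 46.034.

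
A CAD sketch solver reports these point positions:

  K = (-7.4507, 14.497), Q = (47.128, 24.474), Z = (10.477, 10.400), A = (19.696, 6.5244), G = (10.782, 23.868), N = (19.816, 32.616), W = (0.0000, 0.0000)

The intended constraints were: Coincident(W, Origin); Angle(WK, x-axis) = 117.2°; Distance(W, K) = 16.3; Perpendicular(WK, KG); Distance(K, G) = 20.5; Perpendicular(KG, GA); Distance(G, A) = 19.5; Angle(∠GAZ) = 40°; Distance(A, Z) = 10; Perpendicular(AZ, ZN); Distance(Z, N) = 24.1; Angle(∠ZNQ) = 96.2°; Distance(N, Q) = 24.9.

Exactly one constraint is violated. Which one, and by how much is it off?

Distance(N, Q) = 24.9 — off by 3.60.

W = (0.00, 0.00) ✓; WK at 117.2° ✓; |WK| = 16.30 ✓; ∠(WK, KG) = 90.00° ✓; |KG| = 20.50 ✓; ∠(KG, GA) = 90.00° ✓; |GA| = 19.50 ✓; ∠GAZ = 40.00° ✓; |AZ| = 10.00 ✓; ∠(AZ, ZN) = 90.00° ✓; |ZN| = 24.10 ✓; ∠ZNQ = 96.20° ✓; |NQ| = 28.50 ✗.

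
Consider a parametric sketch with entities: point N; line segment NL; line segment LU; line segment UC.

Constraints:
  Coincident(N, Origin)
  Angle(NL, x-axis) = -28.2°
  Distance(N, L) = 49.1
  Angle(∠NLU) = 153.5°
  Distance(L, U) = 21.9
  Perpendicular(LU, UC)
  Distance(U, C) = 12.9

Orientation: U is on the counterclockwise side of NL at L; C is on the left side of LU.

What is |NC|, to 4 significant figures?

66.45

N is at the origin; NL runs at -28.2° with length 49.1, so L = 49.1·(cos -28.2°, sin -28.2°) = (43.27, -23.20). ∠NLU = 153.5°, so LU runs at -28.2° + (180° − 153.5°) = -1.700° from the x-axis; with |LU| = 21.9, U = L + 21.9·(cos -1.700°, sin -1.700°) = (65.16, -23.85). LU ⟂ UC; with |UC| = 12.9 on the left of LU, C = U + 12.9·(0.02967, 0.9996) = (65.55, -10.96). Then |NC| = |C − N| = 66.45.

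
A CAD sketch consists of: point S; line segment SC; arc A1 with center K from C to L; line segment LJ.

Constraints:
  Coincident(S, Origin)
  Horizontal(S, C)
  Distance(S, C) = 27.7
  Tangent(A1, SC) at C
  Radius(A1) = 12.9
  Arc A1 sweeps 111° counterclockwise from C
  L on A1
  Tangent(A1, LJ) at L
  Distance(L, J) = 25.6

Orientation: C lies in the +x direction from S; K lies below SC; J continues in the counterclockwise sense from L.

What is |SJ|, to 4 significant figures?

48.30

S is at the origin; S and C share the same y with |SC| = 27.7 and C on the +x side, so C = (27.70, 0.000). A1 meets SC tangentially, so KC is at right angles to SC, so K = C + (0, -12.9) = (27.70, -12.90). On A1, C sits at bearing 90° from K; a 111° counterclockwise sweep puts L at bearing 201°, so L = K + 12.9·(cos 201°, sin 201°) = (15.66, -17.52). The tangent condition forces KL to be normal to LJ, so LJ runs along (−sin 201°, cos 201°); with |LJ| = 25.6, J = (24.83, -41.42). Then |SJ| = |J − S| = 48.30.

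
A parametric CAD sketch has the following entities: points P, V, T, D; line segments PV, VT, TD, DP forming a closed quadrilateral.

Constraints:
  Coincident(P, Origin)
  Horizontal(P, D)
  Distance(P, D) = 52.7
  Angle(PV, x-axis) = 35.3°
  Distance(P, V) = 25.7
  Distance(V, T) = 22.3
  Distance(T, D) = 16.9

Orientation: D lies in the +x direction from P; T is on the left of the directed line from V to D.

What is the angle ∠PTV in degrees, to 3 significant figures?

20.1°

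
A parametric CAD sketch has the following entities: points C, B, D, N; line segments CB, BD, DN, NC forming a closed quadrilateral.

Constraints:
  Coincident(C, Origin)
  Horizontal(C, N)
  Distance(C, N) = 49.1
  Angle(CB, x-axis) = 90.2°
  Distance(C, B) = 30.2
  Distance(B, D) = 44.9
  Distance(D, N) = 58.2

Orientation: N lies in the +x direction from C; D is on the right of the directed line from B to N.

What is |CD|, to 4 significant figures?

15.92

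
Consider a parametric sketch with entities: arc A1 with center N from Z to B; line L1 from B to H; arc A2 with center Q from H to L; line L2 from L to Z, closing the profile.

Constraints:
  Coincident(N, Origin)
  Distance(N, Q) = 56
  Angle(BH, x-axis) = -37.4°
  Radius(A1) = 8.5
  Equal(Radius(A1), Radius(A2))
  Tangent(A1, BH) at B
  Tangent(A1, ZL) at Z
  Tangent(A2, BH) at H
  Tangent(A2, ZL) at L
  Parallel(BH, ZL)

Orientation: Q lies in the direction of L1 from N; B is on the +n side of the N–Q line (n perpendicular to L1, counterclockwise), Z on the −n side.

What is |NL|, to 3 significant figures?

56.6

The slot axis is L1's direction at -37.4°, so u = (cos -37.4°, sin -37.4°) = (0.794, -0.607) and n = (−sin -37.4°, cos -37.4°) = (0.607, 0.794). N is at the origin and Q lies 56.0 along u from N, so Q = 56.0·u = (44.5, -34.0). Tangency of A1 to both parallel lines with radius 8.5 puts B and Z at N ± 8.5·n: B = (5.16, 6.75), Z = (-5.16, -6.75). Equal radii place H and L the same way about Q: H = Q + 8.5·n = (49.6, -27.3), L = Q − 8.5·n = (39.3, -40.8). Then |NL| = |L − N| = 56.6.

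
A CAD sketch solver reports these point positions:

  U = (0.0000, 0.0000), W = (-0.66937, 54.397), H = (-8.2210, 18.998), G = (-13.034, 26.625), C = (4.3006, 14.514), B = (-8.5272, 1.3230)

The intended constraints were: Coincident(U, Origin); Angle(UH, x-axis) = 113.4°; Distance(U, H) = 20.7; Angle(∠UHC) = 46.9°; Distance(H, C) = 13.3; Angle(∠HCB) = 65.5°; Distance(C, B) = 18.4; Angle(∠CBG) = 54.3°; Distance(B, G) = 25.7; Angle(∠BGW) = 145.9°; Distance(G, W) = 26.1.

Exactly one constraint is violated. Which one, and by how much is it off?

Distance(G, W) = 26.1 — off by 4.30.

U = (0.00, 0.00) ✓; UH at 113.4° ✓; |UH| = 20.70 ✓; ∠UHC = 46.90° ✓; |HC| = 13.30 ✓; ∠HCB = 65.50° ✓; |CB| = 18.40 ✓; ∠CBG = 54.30° ✓; |BG| = 25.70 ✓; ∠BGW = 145.9° ✓; |GW| = 30.40 ✗.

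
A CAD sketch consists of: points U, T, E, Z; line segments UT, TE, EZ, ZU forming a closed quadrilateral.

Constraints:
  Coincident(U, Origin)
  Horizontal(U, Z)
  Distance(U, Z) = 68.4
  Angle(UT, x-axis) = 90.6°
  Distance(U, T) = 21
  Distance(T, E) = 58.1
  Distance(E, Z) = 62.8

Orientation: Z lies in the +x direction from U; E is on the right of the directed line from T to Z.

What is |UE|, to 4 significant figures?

38.31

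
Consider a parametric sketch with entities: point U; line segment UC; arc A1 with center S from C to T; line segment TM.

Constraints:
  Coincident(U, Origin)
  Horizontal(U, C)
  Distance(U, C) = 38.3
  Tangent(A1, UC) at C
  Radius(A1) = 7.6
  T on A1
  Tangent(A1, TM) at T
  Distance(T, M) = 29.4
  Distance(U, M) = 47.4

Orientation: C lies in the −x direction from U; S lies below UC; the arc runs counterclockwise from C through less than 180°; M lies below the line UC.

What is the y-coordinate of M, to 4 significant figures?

-36.78

Checks: ∠(SC, CU) = 90.00° ✓; |ST| = 7.600 ✓; ∠(ST, TM) = 90.00° ✓; |TM| = 29.40 ✓; |UM| = 47.40 ✓.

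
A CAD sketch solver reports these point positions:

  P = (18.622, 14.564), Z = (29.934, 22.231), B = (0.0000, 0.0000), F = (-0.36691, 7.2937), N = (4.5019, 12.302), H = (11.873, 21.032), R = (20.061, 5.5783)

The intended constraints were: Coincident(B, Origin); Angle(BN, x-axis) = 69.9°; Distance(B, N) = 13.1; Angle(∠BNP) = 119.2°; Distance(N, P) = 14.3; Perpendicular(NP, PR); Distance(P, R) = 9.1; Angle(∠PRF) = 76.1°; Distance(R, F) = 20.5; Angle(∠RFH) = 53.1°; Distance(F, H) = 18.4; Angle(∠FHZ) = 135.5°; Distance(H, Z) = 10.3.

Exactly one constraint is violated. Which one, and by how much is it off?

Distance(H, Z) = 10.3 — off by 7.80.

B = (0.00, 0.00) ✓; BN at 69.90° ✓; |BN| = 13.10 ✓; ∠BNP = 119.2° ✓; |NP| = 14.30 ✓; ∠(NP, PR) = 90.00° ✓; |PR| = 9.100 ✓; ∠PRF = 76.10° ✓; |RF| = 20.50 ✓; ∠RFH = 53.10° ✓; |FH| = 18.40 ✓; ∠FHZ = 135.5° ✓; |HZ| = 18.10 ✗.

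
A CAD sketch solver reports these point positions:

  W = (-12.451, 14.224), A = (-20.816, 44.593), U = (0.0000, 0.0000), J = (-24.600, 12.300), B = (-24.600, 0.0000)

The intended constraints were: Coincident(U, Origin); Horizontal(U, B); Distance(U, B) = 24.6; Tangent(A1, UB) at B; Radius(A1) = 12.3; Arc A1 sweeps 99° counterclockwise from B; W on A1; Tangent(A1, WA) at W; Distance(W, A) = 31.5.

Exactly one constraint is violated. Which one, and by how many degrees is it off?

Tangent(A1, WA) at W — off by 6.40°.

U = (0.00, 0.00) ✓; U.y = 0.00, B.y = 0.00 ✓; |UB| = 24.60 ✓; ∠(JB, BU) = 90.00° ✓; |JB| = 12.30 ✓; bearing(J→W) − bearing(J→B) = 99.00° ✓; |JW| = 12.30 ✓; ∠(JW, WA) = 83.60° ✗; |WA| = 31.50 ✓.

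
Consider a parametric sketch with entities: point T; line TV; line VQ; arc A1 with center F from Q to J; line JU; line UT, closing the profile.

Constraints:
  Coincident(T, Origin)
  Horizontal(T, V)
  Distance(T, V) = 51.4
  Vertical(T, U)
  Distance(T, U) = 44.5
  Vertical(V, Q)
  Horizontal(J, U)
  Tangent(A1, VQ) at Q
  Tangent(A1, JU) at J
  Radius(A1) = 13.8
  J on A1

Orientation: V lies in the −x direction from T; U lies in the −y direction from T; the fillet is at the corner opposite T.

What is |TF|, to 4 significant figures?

48.54

TU is vertical with |TU| = 44.5 and U on the −y side, so U = (0.000, -44.50). The virtual corner opposite T is at (-51.40, -44.50). Tangency of A1 to VQ means the radius FQ is perpendicular to VQ and since A1 is tangent to JU there, FJ ⟂ JU, with radius 13.8, so the center F sits 13.8 in from both sides at F = (-37.60, -30.70). Then |TF| = |F − T| = 48.54.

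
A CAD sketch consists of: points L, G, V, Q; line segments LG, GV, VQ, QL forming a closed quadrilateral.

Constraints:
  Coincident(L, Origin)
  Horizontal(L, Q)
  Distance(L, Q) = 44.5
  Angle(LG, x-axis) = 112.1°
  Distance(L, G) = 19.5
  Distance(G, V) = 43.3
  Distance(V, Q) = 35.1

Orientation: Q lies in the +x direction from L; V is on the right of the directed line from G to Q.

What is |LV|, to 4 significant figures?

24.23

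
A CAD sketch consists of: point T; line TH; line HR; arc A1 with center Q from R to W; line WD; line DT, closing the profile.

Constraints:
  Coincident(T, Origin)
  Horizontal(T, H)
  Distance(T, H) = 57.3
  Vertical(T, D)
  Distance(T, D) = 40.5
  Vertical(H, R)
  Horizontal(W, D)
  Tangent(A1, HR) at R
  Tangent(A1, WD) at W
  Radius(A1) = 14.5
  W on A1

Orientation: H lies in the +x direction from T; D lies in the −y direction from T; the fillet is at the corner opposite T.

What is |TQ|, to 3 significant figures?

50.1

T is at the origin; TH is horizontal with |TH| = 57.3 and H on the +x side, so H = (57.3, 0.00). TD is vertical with |TD| = 40.5 and D on the −y side, so D = (0.00, -40.5). The virtual corner opposite T is at (57.3, -40.5). Tangency of A1 to HR means the radius QR is perpendicular to HR and tangency of A1 to WD means the radius QW is perpendicular to WD, with radius 14.5, so the center Q sits 14.5 in from both sides at Q = (42.8, -26.0). Then |TQ| = |Q − T| = 50.1.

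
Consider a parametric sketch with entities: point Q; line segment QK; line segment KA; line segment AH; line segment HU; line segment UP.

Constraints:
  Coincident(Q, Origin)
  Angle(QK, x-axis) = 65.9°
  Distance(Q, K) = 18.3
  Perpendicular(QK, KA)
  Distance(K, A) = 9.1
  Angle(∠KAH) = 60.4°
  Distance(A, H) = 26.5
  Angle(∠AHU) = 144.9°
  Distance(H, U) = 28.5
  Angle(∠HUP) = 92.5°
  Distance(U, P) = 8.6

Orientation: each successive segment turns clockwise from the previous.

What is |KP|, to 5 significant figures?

43.620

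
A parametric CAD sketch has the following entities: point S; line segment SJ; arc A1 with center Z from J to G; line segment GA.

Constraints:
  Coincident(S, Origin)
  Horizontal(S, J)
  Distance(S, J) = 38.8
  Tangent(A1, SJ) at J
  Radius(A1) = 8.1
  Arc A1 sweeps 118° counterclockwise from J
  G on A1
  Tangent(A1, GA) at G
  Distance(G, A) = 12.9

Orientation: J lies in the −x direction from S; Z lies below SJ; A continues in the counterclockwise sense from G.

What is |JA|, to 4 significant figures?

23.32

On A1, J sits at bearing 90° from Z; a 118° counterclockwise sweep puts G at bearing 208°, so G = Z + 8.1·(cos 208°, sin 208°) = (-45.95, -11.90). The tangent condition forces ZG to be normal to GA, so GA runs along (−sin 208°, cos 208°); with |GA| = 12.9, A = (-39.90, -23.29). Then |JA| = |A − J| = 23.32.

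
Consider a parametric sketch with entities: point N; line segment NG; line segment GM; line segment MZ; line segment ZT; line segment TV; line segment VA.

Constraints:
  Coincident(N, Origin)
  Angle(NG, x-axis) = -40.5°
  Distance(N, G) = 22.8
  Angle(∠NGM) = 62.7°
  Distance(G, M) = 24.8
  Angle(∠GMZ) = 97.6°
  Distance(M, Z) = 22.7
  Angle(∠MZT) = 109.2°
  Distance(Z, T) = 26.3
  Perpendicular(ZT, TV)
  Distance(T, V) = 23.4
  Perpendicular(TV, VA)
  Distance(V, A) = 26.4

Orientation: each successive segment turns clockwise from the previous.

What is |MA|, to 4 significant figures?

7.622

N is at the origin; NG runs at -40.5° with length 22.8, so G = (17.34, -14.81). ∠NGM = 62.7° gives GM at -157.8° from the x-axis; with |GM| = 24.8, M = (-5.624, -24.18). ∠GMZ = 97.6° gives MZ at 119.8° from the x-axis; with |MZ| = 22.7, Z = (-16.91, -4.480). ∠MZT = 109.2° gives ZT at 49.00° from the x-axis; with |ZT| = 26.3, T = (0.3487, 15.37). The perpendicularity gives TV at right angles to ZT, so TV runs at -41.00°; with |TV| = 23.4, V = (18.01, 0.01749). The perpendicularity gives VA at right angles to TV, so VA runs at -131.0°; with |VA| = 26.4, A = (0.6890, -19.91). Then |MA| = |A − M| = 7.622.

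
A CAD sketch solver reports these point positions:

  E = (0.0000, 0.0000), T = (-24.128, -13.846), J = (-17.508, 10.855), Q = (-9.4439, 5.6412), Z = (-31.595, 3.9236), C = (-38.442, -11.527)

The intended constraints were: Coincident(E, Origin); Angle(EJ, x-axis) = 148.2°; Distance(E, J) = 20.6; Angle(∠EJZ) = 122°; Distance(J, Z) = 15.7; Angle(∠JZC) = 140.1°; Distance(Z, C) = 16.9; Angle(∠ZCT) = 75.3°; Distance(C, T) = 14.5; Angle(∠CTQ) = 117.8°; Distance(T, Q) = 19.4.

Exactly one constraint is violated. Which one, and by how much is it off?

Distance(T, Q) = 19.4 — off by 5.00.

E = (0.00, 0.00) ✓; EJ at 148.2° ✓; |EJ| = 20.60 ✓; ∠EJZ = 122.0° ✓; |JZ| = 15.70 ✓; ∠JZC = 140.1° ✓; |ZC| = 16.90 ✓; ∠ZCT = 75.30° ✓; |CT| = 14.50 ✓; ∠CTQ = 117.8° ✓; |TQ| = 24.40 ✗.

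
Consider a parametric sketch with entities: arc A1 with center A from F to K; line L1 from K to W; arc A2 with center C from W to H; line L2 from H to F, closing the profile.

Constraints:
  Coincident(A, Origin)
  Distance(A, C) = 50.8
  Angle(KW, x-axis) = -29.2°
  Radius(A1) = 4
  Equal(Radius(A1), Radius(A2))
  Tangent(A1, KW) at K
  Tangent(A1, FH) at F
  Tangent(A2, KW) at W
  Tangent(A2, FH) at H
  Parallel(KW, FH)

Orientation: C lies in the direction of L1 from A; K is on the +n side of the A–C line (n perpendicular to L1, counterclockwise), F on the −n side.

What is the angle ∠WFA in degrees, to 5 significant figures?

81.051°

The slot axis is L1's direction at -29.2°, so u = (cos -29.2°, sin -29.2°) = (0.87292, -0.48786) and n = (−sin -29.2°, cos -29.2°) = (0.48786, 0.87292). A is at the origin and C lies 50.8 along u from A, so C = 50.8·u = (44.344, -24.783). Tangency of A1 to both parallel lines with radius 4.0 puts K and F at A ± 4.0·n: K = (1.9514, 3.4917), F = (-1.9514, -3.4917). Equal radii place W and H the same way about C: W = C + 4.0·n = (46.296, -21.292), H = C − 4.0·n = (42.393, -28.275). Then cos ∠WFA = FW·FA / (|FW||FA|), giving 81.051°.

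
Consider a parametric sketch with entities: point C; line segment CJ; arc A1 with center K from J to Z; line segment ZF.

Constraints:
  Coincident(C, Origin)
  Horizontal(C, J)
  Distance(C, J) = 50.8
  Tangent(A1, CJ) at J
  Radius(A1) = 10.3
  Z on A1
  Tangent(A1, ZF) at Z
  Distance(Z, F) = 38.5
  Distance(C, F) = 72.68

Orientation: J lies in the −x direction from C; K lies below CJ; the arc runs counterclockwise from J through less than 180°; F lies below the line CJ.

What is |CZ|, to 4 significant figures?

62.13

Checks: |KZ| = 10.30 ✓; ∠(KZ, ZF) = 90.00° ✓; |ZF| = 38.50 ✓; |CF| = 72.68 ✓.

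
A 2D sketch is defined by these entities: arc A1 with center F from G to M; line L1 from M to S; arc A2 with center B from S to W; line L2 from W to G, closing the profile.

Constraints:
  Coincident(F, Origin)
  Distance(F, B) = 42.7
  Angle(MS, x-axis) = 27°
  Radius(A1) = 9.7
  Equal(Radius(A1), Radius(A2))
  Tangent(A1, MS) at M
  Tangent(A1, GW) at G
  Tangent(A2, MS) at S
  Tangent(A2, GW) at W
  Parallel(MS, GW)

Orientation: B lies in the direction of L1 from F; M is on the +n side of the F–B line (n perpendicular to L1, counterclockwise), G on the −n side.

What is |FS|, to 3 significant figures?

43.8

The slot axis is L1's direction at 27.0°, so u = (cos 27.0°, sin 27.0°) = (0.891, 0.454) and n = (−sin 27.0°, cos 27.0°) = (-0.454, 0.891). F is at the origin and B lies 42.7 along u from F, so B = 42.7·u = (38.0, 19.4). Tangency of A1 to both parallel lines with radius 9.7 puts M and G at F ± 9.7·n: M = (-4.40, 8.64), G = (4.40, -8.64). Equal radii place S and W the same way about B: S = B + 9.7·n = (33.6, 28.0), W = B − 9.7·n = (42.4, 10.7). Then |FS| = |S − F| = 43.8.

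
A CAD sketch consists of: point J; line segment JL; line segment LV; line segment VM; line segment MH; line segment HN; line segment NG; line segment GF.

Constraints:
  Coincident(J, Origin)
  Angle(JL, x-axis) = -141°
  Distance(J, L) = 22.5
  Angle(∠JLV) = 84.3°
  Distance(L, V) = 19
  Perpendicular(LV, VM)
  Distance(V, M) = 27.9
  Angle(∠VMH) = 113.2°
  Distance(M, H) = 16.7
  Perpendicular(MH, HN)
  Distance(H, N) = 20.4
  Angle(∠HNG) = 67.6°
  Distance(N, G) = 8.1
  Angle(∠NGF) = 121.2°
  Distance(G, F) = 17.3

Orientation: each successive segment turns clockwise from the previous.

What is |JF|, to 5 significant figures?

13.256

J is at the origin; JL runs at -141.0° with length 22.5, so L = (-17.486, -14.160). ∠JLV = 84.3° gives LV at 123.30° from the x-axis; with |LV| = 19.0, V = (-27.917, 1.7206). The perpendicularity gives VM at right angles to LV, so VM runs at 33.300°; with |VM| = 27.9, M = (-4.5982, 17.038). ∠VMH = 113.2° gives MH at -33.500° from the x-axis; with |MH| = 16.7, H = (9.3277, 7.8210). The perpendicularity gives HN at right angles to MH, so HN runs at -123.50°; with |HN| = 20.4, N = (-1.9318, -9.1903). ∠HNG = 67.6° gives NG at 124.10° from the x-axis; with |NG| = 8.1, G = (-6.4730, -2.4830). ∠NGF = 121.2° gives GF at 65.300° from the x-axis; with |GF| = 17.3, F = (0.75611, 13.234). Then |JF| = |F − J| = 13.256.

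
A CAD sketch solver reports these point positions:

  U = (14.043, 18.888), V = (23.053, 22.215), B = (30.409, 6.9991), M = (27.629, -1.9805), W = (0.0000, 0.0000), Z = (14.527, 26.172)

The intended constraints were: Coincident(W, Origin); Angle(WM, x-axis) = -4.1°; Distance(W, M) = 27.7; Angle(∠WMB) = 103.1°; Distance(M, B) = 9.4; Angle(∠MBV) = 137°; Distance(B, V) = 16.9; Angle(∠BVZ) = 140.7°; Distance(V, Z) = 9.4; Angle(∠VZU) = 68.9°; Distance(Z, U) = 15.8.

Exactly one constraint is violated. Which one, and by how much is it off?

Distance(Z, U) = 15.8 — off by 8.50.

W = (0.00, 0.00) ✓; WM at -4.100° ✓; |WM| = 27.70 ✓; ∠WMB = 103.1° ✓; |MB| = 9.400 ✓; ∠MBV = 137.0° ✓; |BV| = 16.90 ✓; ∠BVZ = 140.7° ✓; |VZ| = 9.399 ✓; ∠VZU = 68.91° ✓; |ZU| = 7.300 ✗.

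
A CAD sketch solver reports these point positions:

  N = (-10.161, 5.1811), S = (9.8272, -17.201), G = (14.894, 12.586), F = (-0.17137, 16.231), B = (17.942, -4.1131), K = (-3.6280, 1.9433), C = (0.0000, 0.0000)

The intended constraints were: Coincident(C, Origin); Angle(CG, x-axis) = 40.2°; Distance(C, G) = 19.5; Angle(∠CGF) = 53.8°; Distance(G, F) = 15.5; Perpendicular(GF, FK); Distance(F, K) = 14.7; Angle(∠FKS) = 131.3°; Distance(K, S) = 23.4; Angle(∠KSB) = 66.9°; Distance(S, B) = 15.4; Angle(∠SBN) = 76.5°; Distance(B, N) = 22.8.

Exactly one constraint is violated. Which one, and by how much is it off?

Distance(B, N) = 22.8 — off by 6.80.

C = (0.00, 0.00) ✓; CG at 40.20° ✓; |CG| = 19.50 ✓; ∠CGF = 53.80° ✓; |GF| = 15.50 ✓; ∠(GF, FK) = 90.00° ✓; |FK| = 14.70 ✓; ∠FKS = 131.3° ✓; |KS| = 23.40 ✓; ∠KSB = 66.90° ✓; |SB| = 15.40 ✓; ∠SBN = 76.50° ✓; |BN| = 29.60 ✗.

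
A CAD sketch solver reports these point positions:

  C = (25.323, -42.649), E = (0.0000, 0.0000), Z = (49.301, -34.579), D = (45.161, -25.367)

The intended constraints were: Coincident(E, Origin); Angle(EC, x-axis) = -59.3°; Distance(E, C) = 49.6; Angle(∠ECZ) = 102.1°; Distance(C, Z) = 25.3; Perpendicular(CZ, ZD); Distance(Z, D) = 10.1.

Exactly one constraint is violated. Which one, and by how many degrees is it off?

Perpendicular(CZ, ZD) — off by 5.60°.

E = (0.00, 0.00) ✓; EC at -59.30° ✓; |EC| = 49.60 ✓; ∠ECZ = 102.1° ✓; |CZ| = 25.30 ✓; ∠(CZ, ZD) = 95.60° ✗; |ZD| = 10.10 ✓.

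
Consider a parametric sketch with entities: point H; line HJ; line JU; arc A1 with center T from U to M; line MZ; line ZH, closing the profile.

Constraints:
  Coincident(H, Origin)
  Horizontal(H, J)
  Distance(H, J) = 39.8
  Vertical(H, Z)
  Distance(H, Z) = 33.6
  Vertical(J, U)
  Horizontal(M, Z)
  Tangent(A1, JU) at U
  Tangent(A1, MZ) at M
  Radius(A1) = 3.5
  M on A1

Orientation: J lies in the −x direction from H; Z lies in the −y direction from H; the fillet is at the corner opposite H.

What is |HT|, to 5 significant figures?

47.156

H and Z share the same x with |HZ| = 33.6 and Z on the −y side, so Z = (0.0000, -33.600). The virtual corner opposite H is at (-39.800, -33.600). The tangent condition forces TU to be normal to JU and the tangent condition forces TM to be normal to MZ, with radius 3.5, so the center T sits 3.5 in from both sides at T = (-36.300, -30.100). Then |HT| = |T − H| = 47.156.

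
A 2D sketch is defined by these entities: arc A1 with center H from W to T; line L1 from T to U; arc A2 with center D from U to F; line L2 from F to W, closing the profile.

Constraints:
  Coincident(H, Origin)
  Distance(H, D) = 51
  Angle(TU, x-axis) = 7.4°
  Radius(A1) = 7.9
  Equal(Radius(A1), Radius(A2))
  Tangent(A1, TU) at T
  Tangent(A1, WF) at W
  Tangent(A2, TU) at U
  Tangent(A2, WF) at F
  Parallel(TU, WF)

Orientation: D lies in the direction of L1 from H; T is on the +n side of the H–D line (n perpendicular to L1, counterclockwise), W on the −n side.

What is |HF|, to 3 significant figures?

51.6

Tangency of A1 to both parallel lines with radius 7.9 puts T and W at H ± 7.9·n: T = (-1.02, 7.83), W = (1.02, -7.83). Equal radii place U and F the same way about D: U = D + 7.9·n = (49.6, 14.4), F = D − 7.9·n = (51.6, -1.27). Then |HF| = |F − H| = 51.6.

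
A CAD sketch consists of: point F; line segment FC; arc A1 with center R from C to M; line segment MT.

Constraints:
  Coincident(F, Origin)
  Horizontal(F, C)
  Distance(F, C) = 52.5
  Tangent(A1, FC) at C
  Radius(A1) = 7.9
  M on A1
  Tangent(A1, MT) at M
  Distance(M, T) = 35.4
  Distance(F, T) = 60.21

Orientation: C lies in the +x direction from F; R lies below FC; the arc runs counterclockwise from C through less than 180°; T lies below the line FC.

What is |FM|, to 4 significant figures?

45.23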